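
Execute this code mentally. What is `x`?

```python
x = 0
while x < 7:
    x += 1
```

Let's trace through this code step by step.

Initialize: x = 0
Entering loop: while x < 7:

After execution: x = 7
7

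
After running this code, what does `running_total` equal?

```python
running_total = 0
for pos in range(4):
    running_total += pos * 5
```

Let's trace through this code step by step.

Initialize: running_total = 0
Entering loop: for pos in range(4):

After execution: running_total = 30
30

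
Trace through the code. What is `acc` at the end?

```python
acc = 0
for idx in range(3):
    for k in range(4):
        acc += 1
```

Let's trace through this code step by step.

Initialize: acc = 0
Entering loop: for idx in range(3):

After execution: acc = 12
12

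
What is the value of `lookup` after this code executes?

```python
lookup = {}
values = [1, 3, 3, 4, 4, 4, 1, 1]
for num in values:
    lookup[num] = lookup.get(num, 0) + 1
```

Let's trace through this code step by step.

Initialize: lookup = {}
Initialize: values = [1, 3, 3, 4, 4, 4, 1, 1]
Entering loop: for num in values:

After execution: lookup = {1: 3, 3: 2, 4: 3}
{1: 3, 3: 2, 4: 3}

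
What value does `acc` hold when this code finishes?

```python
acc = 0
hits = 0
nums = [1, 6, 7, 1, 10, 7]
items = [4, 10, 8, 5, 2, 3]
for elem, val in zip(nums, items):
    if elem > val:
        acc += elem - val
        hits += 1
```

Let's trace through this code step by step.

Initialize: acc = 0
Initialize: hits = 0
Initialize: nums = [1, 6, 7, 1, 10, 7]
Initialize: items = [4, 10, 8, 5, 2, 3]
Entering loop: for elem, val in zip(nums, items):

After execution: acc = 12
12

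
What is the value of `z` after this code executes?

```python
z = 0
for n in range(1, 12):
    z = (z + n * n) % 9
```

Let's trace through this code step by step.

Initialize: z = 0
Entering loop: for n in range(1, 12):

After execution: z = 2
2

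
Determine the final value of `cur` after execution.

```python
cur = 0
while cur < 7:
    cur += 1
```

Let's trace through this code step by step.

Initialize: cur = 0
Entering loop: while cur < 7:

After execution: cur = 7
7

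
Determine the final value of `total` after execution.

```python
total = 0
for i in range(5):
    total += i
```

Let's trace through this code step by step.

Initialize: total = 0
Entering loop: for i in range(5):

After execution: total = 10
10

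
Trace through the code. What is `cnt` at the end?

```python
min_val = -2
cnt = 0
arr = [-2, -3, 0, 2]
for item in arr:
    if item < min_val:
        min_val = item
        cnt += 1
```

Let's trace through this code step by step.

Initialize: min_val = -2
Initialize: cnt = 0
Initialize: arr = [-2, -3, 0, 2]
Entering loop: for item in arr:

After execution: cnt = 1
1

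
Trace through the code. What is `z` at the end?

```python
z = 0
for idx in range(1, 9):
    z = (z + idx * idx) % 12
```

Let's trace through this code step by step.

Initialize: z = 0
Entering loop: for idx in range(1, 9):

After execution: z = 0
0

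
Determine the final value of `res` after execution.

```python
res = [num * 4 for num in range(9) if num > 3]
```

Let's trace through this code step by step.

Initialize: res = [num * 4 for num in range(9) if num > 3]

After execution: res = [16, 20, 24, 28, 32]
[16, 20, 24, 28, 32]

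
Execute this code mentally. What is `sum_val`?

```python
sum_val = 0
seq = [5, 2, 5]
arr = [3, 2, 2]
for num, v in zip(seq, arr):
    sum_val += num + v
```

Let's trace through this code step by step.

Initialize: sum_val = 0
Initialize: seq = [5, 2, 5]
Initialize: arr = [3, 2, 2]
Entering loop: for num, v in zip(seq, arr):

After execution: sum_val = 19
19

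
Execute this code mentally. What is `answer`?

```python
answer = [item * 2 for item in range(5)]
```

Let's trace through this code step by step.

Initialize: answer = [item * 2 for item in range(5)]

After execution: answer = [0, 2, 4, 6, 8]
[0, 2, 4, 6, 8]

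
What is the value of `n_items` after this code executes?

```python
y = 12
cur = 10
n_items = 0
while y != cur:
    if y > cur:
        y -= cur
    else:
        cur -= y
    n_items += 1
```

Let's trace through this code step by step.

Initialize: y = 12
Initialize: cur = 10
Initialize: n_items = 0
Entering loop: while y != cur:

After execution: n_items = 5
5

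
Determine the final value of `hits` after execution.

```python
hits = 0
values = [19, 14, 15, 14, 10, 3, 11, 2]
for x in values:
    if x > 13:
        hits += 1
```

Let's trace through this code step by step.

Initialize: hits = 0
Initialize: values = [19, 14, 15, 14, 10, 3, 11, 2]
Entering loop: for x in values:

After execution: hits = 4
4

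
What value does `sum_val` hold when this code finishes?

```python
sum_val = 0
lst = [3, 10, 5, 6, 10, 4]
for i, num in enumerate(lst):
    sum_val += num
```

Let's trace through this code step by step.

Initialize: sum_val = 0
Initialize: lst = [3, 10, 5, 6, 10, 4]
Entering loop: for i, num in enumerate(lst):

After execution: sum_val = 38
38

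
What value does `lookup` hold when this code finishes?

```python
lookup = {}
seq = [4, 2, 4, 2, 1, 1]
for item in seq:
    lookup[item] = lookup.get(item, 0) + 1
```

Let's trace through this code step by step.

Initialize: lookup = {}
Initialize: seq = [4, 2, 4, 2, 1, 1]
Entering loop: for item in seq:

After execution: lookup = {4: 2, 2: 2, 1: 2}
{4: 2, 2: 2, 1: 2}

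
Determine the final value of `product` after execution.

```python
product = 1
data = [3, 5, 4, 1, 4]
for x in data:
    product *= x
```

Let's trace through this code step by step.

Initialize: product = 1
Initialize: data = [3, 5, 4, 1, 4]
Entering loop: for x in data:

After execution: product = 240
240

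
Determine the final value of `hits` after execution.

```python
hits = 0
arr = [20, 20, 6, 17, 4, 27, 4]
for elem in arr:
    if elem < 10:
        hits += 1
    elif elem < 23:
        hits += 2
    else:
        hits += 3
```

Let's trace through this code step by step.

Initialize: hits = 0
Initialize: arr = [20, 20, 6, 17, 4, 27, 4]
Entering loop: for elem in arr:

After execution: hits = 12
12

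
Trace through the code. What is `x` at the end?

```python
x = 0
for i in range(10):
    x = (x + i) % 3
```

Let's trace through this code step by step.

Initialize: x = 0
Entering loop: for i in range(10):

After execution: x = 0
0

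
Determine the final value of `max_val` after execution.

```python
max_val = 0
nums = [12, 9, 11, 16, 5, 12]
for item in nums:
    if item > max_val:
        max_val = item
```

Let's trace through this code step by step.

Initialize: max_val = 0
Initialize: nums = [12, 9, 11, 16, 5, 12]
Entering loop: for item in nums:

After execution: max_val = 16
16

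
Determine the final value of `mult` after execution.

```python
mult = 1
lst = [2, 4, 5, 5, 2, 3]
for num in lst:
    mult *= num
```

Let's trace through this code step by step.

Initialize: mult = 1
Initialize: lst = [2, 4, 5, 5, 2, 3]
Entering loop: for num in lst:

After execution: mult = 1200
1200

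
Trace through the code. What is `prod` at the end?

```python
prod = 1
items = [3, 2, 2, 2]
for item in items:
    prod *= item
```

Let's trace through this code step by step.

Initialize: prod = 1
Initialize: items = [3, 2, 2, 2]
Entering loop: for item in items:

After execution: prod = 24
24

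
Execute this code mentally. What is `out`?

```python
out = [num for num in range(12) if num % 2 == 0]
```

Let's trace through this code step by step.

Initialize: out = [num for num in range(12) if num % 2 == 0]

After execution: out = [0, 2, 4, 6, 8, 10]
[0, 2, 4, 6, 8, 10]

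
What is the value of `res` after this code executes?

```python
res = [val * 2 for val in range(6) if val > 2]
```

Let's trace through this code step by step.

Initialize: res = [val * 2 for val in range(6) if val > 2]

After execution: res = [6, 8, 10]
[6, 8, 10]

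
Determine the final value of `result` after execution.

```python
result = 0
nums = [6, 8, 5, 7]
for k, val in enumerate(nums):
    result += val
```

Let's trace through this code step by step.

Initialize: result = 0
Initialize: nums = [6, 8, 5, 7]
Entering loop: for k, val in enumerate(nums):

After execution: result = 26
26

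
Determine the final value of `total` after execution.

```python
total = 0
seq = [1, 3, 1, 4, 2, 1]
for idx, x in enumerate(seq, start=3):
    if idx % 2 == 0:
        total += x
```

Let's trace through this code step by step.

Initialize: total = 0
Initialize: seq = [1, 3, 1, 4, 2, 1]
Entering loop: for idx, x in enumerate(seq, start=3):

After execution: total = 8
8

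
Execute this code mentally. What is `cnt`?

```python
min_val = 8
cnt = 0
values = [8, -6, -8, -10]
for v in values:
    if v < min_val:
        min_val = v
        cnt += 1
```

Let's trace through this code step by step.

Initialize: min_val = 8
Initialize: cnt = 0
Initialize: values = [8, -6, -8, -10]
Entering loop: for v in values:

After execution: cnt = 3
3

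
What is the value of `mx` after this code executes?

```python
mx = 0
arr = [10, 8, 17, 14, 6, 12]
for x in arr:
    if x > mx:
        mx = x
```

Let's trace through this code step by step.

Initialize: mx = 0
Initialize: arr = [10, 8, 17, 14, 6, 12]
Entering loop: for x in arr:

After execution: mx = 17
17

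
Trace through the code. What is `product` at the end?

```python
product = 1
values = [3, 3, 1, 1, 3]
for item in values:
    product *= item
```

Let's trace through this code step by step.

Initialize: product = 1
Initialize: values = [3, 3, 1, 1, 3]
Entering loop: for item in values:

After execution: product = 27
27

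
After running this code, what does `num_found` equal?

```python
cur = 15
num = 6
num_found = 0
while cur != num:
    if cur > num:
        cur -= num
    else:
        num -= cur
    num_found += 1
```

Let's trace through this code step by step.

Initialize: cur = 15
Initialize: num = 6
Initialize: num_found = 0
Entering loop: while cur != num:

After execution: num_found = 3
3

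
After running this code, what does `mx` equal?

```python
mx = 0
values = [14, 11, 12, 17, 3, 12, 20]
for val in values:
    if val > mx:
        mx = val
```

Let's trace through this code step by step.

Initialize: mx = 0
Initialize: values = [14, 11, 12, 17, 3, 12, 20]
Entering loop: for val in values:

After execution: mx = 20
20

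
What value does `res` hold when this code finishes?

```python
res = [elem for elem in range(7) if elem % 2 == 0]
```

Let's trace through this code step by step.

Initialize: res = [elem for elem in range(7) if elem % 2 == 0]

After execution: res = [0, 2, 4, 6]
[0, 2, 4, 6]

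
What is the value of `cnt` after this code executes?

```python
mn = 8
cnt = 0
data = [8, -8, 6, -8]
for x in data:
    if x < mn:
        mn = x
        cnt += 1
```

Let's trace through this code step by step.

Initialize: mn = 8
Initialize: cnt = 0
Initialize: data = [8, -8, 6, -8]
Entering loop: for x in data:

After execution: cnt = 1
1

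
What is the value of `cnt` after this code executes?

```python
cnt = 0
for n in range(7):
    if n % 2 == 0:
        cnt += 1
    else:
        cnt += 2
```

Let's trace through this code step by step.

Initialize: cnt = 0
Entering loop: for n in range(7):

After execution: cnt = 10
10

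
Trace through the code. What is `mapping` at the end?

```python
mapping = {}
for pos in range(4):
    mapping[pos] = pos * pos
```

Let's trace through this code step by step.

Initialize: mapping = {}
Entering loop: for pos in range(4):

After execution: mapping = {0: 0, 1: 1, 2: 4, 3: 9}
{0: 0, 1: 1, 2: 4, 3: 9}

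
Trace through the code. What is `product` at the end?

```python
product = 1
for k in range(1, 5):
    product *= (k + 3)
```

Let's trace through this code step by step.

Initialize: product = 1
Entering loop: for k in range(1, 5):

After execution: product = 840
840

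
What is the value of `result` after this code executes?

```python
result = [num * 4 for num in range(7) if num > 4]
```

Let's trace through this code step by step.

Initialize: result = [num * 4 for num in range(7) if num > 4]

After execution: result = [20, 24]
[20, 24]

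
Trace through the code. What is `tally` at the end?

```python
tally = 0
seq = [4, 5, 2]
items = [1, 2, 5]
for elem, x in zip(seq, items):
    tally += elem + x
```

Let's trace through this code step by step.

Initialize: tally = 0
Initialize: seq = [4, 5, 2]
Initialize: items = [1, 2, 5]
Entering loop: for elem, x in zip(seq, items):

After execution: tally = 19
19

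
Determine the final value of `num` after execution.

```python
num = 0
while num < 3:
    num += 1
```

Let's trace through this code step by step.

Initialize: num = 0
Entering loop: while num < 3:

After execution: num = 3
3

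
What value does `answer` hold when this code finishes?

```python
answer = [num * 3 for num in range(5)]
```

Let's trace through this code step by step.

Initialize: answer = [num * 3 for num in range(5)]

After execution: answer = [0, 3, 6, 9, 12]
[0, 3, 6, 9, 12]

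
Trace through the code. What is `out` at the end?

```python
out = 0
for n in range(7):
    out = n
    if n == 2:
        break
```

Let's trace through this code step by step.

Initialize: out = 0
Entering loop: for n in range(7):

After execution: out = 2
2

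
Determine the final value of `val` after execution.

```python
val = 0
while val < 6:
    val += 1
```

Let's trace through this code step by step.

Initialize: val = 0
Entering loop: while val < 6:

After execution: val = 6
6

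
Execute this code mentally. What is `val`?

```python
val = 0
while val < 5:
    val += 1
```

Let's trace through this code step by step.

Initialize: val = 0
Entering loop: while val < 5:

After execution: val = 5
5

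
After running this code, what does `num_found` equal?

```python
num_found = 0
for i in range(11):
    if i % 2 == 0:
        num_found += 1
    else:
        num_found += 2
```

Let's trace through this code step by step.

Initialize: num_found = 0
Entering loop: for i in range(11):

After execution: num_found = 16
16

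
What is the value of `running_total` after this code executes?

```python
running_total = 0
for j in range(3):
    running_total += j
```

Let's trace through this code step by step.

Initialize: running_total = 0
Entering loop: for j in range(3):

After execution: running_total = 3
3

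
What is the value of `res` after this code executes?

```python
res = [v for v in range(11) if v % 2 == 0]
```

Let's trace through this code step by step.

Initialize: res = [v for v in range(11) if v % 2 == 0]

After execution: res = [0, 2, 4, 6, 8, 10]
[0, 2, 4, 6, 8, 10]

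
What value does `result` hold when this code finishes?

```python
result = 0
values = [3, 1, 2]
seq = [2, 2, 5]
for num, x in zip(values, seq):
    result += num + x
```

Let's trace through this code step by step.

Initialize: result = 0
Initialize: values = [3, 1, 2]
Initialize: seq = [2, 2, 5]
Entering loop: for num, x in zip(values, seq):

After execution: result = 15
15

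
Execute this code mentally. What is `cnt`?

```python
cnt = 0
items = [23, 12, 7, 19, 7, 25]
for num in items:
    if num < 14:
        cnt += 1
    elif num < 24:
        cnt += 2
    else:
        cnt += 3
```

Let's trace through this code step by step.

Initialize: cnt = 0
Initialize: items = [23, 12, 7, 19, 7, 25]
Entering loop: for num in items:

After execution: cnt = 10
10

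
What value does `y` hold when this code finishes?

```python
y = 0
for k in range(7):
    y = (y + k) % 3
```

Let's trace through this code step by step.

Initialize: y = 0
Entering loop: for k in range(7):

After execution: y = 0
0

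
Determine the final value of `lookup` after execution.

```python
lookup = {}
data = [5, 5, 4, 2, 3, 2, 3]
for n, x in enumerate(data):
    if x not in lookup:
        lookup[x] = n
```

Let's trace through this code step by step.

Initialize: lookup = {}
Initialize: data = [5, 5, 4, 2, 3, 2, 3]
Entering loop: for n, x in enumerate(data):

After execution: lookup = {5: 0, 4: 2, 2: 3, 3: 4}
{5: 0, 4: 2, 2: 3, 3: 4}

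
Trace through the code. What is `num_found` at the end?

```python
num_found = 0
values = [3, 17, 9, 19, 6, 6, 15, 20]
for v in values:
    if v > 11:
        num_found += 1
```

Let's trace through this code step by step.

Initialize: num_found = 0
Initialize: values = [3, 17, 9, 19, 6, 6, 15, 20]
Entering loop: for v in values:

After execution: num_found = 4
4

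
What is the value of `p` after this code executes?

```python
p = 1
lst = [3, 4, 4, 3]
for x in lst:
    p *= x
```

Let's trace through this code step by step.

Initialize: p = 1
Initialize: lst = [3, 4, 4, 3]
Entering loop: for x in lst:

After execution: p = 144
144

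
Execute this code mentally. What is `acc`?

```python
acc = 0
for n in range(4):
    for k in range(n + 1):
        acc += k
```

Let's trace through this code step by step.

Initialize: acc = 0
Entering loop: for n in range(4):

After execution: acc = 10
10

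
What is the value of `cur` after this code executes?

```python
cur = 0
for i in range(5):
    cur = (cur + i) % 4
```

Let's trace through this code step by step.

Initialize: cur = 0
Entering loop: for i in range(5):

After execution: cur = 2
2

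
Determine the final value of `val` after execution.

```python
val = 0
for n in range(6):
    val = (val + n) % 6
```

Let's trace through this code step by step.

Initialize: val = 0
Entering loop: for n in range(6):

After execution: val = 3
3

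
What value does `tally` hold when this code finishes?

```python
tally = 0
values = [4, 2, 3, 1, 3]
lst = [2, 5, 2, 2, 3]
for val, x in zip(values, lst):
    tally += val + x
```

Let's trace through this code step by step.

Initialize: tally = 0
Initialize: values = [4, 2, 3, 1, 3]
Initialize: lst = [2, 5, 2, 2, 3]
Entering loop: for val, x in zip(values, lst):

After execution: tally = 27
27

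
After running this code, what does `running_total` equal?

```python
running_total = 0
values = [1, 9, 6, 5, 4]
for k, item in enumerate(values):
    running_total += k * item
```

Let's trace through this code step by step.

Initialize: running_total = 0
Initialize: values = [1, 9, 6, 5, 4]
Entering loop: for k, item in enumerate(values):

After execution: running_total = 52
52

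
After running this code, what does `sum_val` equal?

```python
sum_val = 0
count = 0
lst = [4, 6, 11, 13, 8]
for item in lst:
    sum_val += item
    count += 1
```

Let's trace through this code step by step.

Initialize: sum_val = 0
Initialize: count = 0
Initialize: lst = [4, 6, 11, 13, 8]
Entering loop: for item in lst:

After execution: sum_val = 42
42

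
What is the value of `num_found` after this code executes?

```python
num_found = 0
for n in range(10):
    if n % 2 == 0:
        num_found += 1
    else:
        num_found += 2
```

Let's trace through this code step by step.

Initialize: num_found = 0
Entering loop: for n in range(10):

After execution: num_found = 15
15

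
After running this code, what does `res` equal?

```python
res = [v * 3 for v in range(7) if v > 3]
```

Let's trace through this code step by step.

Initialize: res = [v * 3 for v in range(7) if v > 3]

After execution: res = [12, 15, 18]
[12, 15, 18]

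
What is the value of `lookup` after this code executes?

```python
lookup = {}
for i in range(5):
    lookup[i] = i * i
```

Let's trace through this code step by step.

Initialize: lookup = {}
Entering loop: for i in range(5):

After execution: lookup = {0: 0, 1: 1, 2: 4, 3: 9, 4: 16}
{0: 0, 1: 1, 2: 4, 3: 9, 4: 16}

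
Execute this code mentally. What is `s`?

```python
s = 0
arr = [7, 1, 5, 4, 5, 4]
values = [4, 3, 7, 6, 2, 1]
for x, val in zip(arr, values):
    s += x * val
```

Let's trace through this code step by step.

Initialize: s = 0
Initialize: arr = [7, 1, 5, 4, 5, 4]
Initialize: values = [4, 3, 7, 6, 2, 1]
Entering loop: for x, val in zip(arr, values):

After execution: s = 104
104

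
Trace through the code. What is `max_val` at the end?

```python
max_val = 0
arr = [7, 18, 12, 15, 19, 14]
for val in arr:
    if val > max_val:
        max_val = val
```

Let's trace through this code step by step.

Initialize: max_val = 0
Initialize: arr = [7, 18, 12, 15, 19, 14]
Entering loop: for val in arr:

After execution: max_val = 19
19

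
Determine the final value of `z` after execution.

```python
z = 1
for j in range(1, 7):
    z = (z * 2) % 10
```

Let's trace through this code step by step.

Initialize: z = 1
Entering loop: for j in range(1, 7):

After execution: z = 4
4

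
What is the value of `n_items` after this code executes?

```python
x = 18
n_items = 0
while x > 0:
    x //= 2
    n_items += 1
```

Let's trace through this code step by step.

Initialize: x = 18
Initialize: n_items = 0
Entering loop: while x > 0:

After execution: n_items = 5
5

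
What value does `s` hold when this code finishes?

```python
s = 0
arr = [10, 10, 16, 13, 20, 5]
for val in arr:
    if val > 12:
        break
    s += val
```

Let's trace through this code step by step.

Initialize: s = 0
Initialize: arr = [10, 10, 16, 13, 20, 5]
Entering loop: for val in arr:

After execution: s = 20
20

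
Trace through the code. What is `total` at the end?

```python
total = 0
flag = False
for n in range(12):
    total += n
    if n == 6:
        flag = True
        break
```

Let's trace through this code step by step.

Initialize: total = 0
Initialize: flag = False
Entering loop: for n in range(12):

After execution: total = 21
21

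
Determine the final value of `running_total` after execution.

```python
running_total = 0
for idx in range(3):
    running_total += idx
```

Let's trace through this code step by step.

Initialize: running_total = 0
Entering loop: for idx in range(3):

After execution: running_total = 3
3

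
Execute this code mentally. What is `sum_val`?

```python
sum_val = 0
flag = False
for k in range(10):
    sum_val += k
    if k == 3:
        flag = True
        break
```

Let's trace through this code step by step.

Initialize: sum_val = 0
Initialize: flag = False
Entering loop: for k in range(10):

After execution: sum_val = 6
6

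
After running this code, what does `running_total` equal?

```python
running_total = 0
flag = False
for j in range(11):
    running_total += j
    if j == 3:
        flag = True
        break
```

Let's trace through this code step by step.

Initialize: running_total = 0
Initialize: flag = False
Entering loop: for j in range(11):

After execution: running_total = 6
6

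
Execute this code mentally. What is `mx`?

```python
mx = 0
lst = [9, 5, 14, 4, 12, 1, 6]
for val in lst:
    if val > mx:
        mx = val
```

Let's trace through this code step by step.

Initialize: mx = 0
Initialize: lst = [9, 5, 14, 4, 12, 1, 6]
Entering loop: for val in lst:

After execution: mx = 14
14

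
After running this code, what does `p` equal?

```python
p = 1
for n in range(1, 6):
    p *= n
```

Let's trace through this code step by step.

Initialize: p = 1
Entering loop: for n in range(1, 6):

After execution: p = 120
120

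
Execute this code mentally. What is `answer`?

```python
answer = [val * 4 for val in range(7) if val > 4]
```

Let's trace through this code step by step.

Initialize: answer = [val * 4 for val in range(7) if val > 4]

After execution: answer = [20, 24]
[20, 24]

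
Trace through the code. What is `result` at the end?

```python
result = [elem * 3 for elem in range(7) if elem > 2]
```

Let's trace through this code step by step.

Initialize: result = [elem * 3 for elem in range(7) if elem > 2]

After execution: result = [9, 12, 15, 18]
[9, 12, 15, 18]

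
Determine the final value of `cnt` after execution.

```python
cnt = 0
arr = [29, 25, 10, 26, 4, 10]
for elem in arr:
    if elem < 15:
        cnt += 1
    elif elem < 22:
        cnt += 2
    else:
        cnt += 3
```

Let's trace through this code step by step.

Initialize: cnt = 0
Initialize: arr = [29, 25, 10, 26, 4, 10]
Entering loop: for elem in arr:

After execution: cnt = 12
12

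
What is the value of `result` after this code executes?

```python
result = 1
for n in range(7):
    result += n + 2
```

Let's trace through this code step by step.

Initialize: result = 1
Entering loop: for n in range(7):

After execution: result = 36
36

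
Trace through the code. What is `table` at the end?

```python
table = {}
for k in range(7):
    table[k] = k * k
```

Let's trace through this code step by step.

Initialize: table = {}
Entering loop: for k in range(7):

After execution: table = {0: 0, 1: 1, 2: 4, 3: 9, 4: 16, 5: 25, 6: 36}
{0: 0, 1: 1, 2: 4, 3: 9, 4: 16, 5: 25, 6: 36}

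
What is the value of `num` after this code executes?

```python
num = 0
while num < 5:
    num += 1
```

Let's trace through this code step by step.

Initialize: num = 0
Entering loop: while num < 5:

After execution: num = 5
5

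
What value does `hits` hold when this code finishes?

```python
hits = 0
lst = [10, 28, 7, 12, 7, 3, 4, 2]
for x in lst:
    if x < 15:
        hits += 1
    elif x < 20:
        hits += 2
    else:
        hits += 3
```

Let's trace through this code step by step.

Initialize: hits = 0
Initialize: lst = [10, 28, 7, 12, 7, 3, 4, 2]
Entering loop: for x in lst:

After execution: hits = 10
10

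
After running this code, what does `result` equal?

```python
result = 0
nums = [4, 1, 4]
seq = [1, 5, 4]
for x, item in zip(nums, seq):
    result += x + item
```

Let's trace through this code step by step.

Initialize: result = 0
Initialize: nums = [4, 1, 4]
Initialize: seq = [1, 5, 4]
Entering loop: for x, item in zip(nums, seq):

After execution: result = 19
19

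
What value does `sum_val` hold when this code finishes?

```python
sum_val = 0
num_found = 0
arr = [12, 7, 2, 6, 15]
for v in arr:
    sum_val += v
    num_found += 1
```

Let's trace through this code step by step.

Initialize: sum_val = 0
Initialize: num_found = 0
Initialize: arr = [12, 7, 2, 6, 15]
Entering loop: for v in arr:

After execution: sum_val = 42
42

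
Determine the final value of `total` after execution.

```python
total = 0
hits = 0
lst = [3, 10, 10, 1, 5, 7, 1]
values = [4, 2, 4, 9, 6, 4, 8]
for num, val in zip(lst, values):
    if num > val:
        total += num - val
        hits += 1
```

Let's trace through this code step by step.

Initialize: total = 0
Initialize: hits = 0
Initialize: lst = [3, 10, 10, 1, 5, 7, 1]
Initialize: values = [4, 2, 4, 9, 6, 4, 8]
Entering loop: for num, val in zip(lst, values):

After execution: total = 17
17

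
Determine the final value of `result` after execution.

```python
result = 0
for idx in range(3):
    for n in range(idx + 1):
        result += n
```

Let's trace through this code step by step.

Initialize: result = 0
Entering loop: for idx in range(3):

After execution: result = 4
4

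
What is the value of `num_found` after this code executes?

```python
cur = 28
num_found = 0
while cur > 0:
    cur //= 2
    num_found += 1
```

Let's trace through this code step by step.

Initialize: cur = 28
Initialize: num_found = 0
Entering loop: while cur > 0:

After execution: num_found = 5
5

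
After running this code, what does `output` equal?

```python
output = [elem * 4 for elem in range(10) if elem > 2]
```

Let's trace through this code step by step.

Initialize: output = [elem * 4 for elem in range(10) if elem > 2]

After execution: output = [12, 16, 20, 24, 28, 32, 36]
[12, 16, 20, 24, 28, 32, 36]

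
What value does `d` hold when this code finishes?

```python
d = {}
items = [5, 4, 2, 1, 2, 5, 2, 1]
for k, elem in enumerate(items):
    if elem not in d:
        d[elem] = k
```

Let's trace through this code step by step.

Initialize: d = {}
Initialize: items = [5, 4, 2, 1, 2, 5, 2, 1]
Entering loop: for k, elem in enumerate(items):

After execution: d = {5: 0, 4: 1, 2: 2, 1: 3}
{5: 0, 4: 1, 2: 2, 1: 3}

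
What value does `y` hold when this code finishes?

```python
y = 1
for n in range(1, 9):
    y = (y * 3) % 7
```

Let's trace through this code step by step.

Initialize: y = 1
Entering loop: for n in range(1, 9):

After execution: y = 2
2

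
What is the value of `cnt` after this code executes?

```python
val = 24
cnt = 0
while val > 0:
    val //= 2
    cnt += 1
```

Let's trace through this code step by step.

Initialize: val = 24
Initialize: cnt = 0
Entering loop: while val > 0:

After execution: cnt = 5
5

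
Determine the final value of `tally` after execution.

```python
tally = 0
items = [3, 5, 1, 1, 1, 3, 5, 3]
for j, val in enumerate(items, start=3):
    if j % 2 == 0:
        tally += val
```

Let's trace through this code step by step.

Initialize: tally = 0
Initialize: items = [3, 5, 1, 1, 1, 3, 5, 3]
Entering loop: for j, val in enumerate(items, start=3):

After execution: tally = 12
12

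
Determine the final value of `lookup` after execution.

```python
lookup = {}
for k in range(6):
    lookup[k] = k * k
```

Let's trace through this code step by step.

Initialize: lookup = {}
Entering loop: for k in range(6):

After execution: lookup = {0: 0, 1: 1, 2: 4, 3: 9, 4: 16, 5: 25}
{0: 0, 1: 1, 2: 4, 3: 9, 4: 16, 5: 25}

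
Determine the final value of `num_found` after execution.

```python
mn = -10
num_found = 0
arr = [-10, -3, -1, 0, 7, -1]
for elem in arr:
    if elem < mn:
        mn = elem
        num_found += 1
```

Let's trace through this code step by step.

Initialize: mn = -10
Initialize: num_found = 0
Initialize: arr = [-10, -3, -1, 0, 7, -1]
Entering loop: for elem in arr:

After execution: num_found = 0
0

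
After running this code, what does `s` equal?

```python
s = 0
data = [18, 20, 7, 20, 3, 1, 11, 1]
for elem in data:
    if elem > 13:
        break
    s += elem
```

Let's trace through this code step by step.

Initialize: s = 0
Initialize: data = [18, 20, 7, 20, 3, 1, 11, 1]
Entering loop: for elem in data:

After execution: s = 0
0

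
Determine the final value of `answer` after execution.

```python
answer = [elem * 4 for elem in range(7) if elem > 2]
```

Let's trace through this code step by step.

Initialize: answer = [elem * 4 for elem in range(7) if elem > 2]

After execution: answer = [12, 16, 20, 24]
[12, 16, 20, 24]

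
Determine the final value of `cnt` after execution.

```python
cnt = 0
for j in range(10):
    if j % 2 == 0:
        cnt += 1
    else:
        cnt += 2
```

Let's trace through this code step by step.

Initialize: cnt = 0
Entering loop: for j in range(10):

After execution: cnt = 15
15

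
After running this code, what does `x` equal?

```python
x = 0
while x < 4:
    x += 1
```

Let's trace through this code step by step.

Initialize: x = 0
Entering loop: while x < 4:

After execution: x = 4
4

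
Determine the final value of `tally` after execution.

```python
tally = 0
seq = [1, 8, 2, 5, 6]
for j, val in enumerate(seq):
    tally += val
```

Let's trace through this code step by step.

Initialize: tally = 0
Initialize: seq = [1, 8, 2, 5, 6]
Entering loop: for j, val in enumerate(seq):

After execution: tally = 22
22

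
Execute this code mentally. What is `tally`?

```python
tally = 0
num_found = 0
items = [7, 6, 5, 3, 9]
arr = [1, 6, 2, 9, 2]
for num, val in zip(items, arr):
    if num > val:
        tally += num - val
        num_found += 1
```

Let's trace through this code step by step.

Initialize: tally = 0
Initialize: num_found = 0
Initialize: items = [7, 6, 5, 3, 9]
Initialize: arr = [1, 6, 2, 9, 2]
Entering loop: for num, val in zip(items, arr):

After execution: tally = 16
16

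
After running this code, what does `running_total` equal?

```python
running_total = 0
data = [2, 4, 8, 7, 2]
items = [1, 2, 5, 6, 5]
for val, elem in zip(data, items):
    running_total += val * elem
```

Let's trace through this code step by step.

Initialize: running_total = 0
Initialize: data = [2, 4, 8, 7, 2]
Initialize: items = [1, 2, 5, 6, 5]
Entering loop: for val, elem in zip(data, items):

After execution: running_total = 102
102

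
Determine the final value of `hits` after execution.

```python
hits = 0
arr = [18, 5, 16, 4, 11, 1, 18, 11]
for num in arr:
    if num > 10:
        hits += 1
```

Let's trace through this code step by step.

Initialize: hits = 0
Initialize: arr = [18, 5, 16, 4, 11, 1, 18, 11]
Entering loop: for num in arr:

After execution: hits = 5
5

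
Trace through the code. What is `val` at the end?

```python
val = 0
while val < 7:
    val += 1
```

Let's trace through this code step by step.

Initialize: val = 0
Entering loop: while val < 7:

After execution: val = 7
7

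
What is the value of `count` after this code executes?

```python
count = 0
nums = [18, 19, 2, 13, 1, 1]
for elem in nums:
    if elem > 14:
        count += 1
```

Let's trace through this code step by step.

Initialize: count = 0
Initialize: nums = [18, 19, 2, 13, 1, 1]
Entering loop: for elem in nums:

After execution: count = 2
2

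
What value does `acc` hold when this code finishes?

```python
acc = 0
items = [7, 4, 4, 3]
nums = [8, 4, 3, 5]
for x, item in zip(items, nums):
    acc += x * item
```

Let's trace through this code step by step.

Initialize: acc = 0
Initialize: items = [7, 4, 4, 3]
Initialize: nums = [8, 4, 3, 5]
Entering loop: for x, item in zip(items, nums):

After execution: acc = 99
99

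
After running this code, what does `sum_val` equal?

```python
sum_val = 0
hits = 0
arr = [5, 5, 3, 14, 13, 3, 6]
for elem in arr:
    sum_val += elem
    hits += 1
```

Let's trace through this code step by step.

Initialize: sum_val = 0
Initialize: hits = 0
Initialize: arr = [5, 5, 3, 14, 13, 3, 6]
Entering loop: for elem in arr:

After execution: sum_val = 49
49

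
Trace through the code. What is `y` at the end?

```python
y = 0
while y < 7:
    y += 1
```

Let's trace through this code step by step.

Initialize: y = 0
Entering loop: while y < 7:

After execution: y = 7
7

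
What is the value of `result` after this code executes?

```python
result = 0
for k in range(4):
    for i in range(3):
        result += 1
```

Let's trace through this code step by step.

Initialize: result = 0
Entering loop: for k in range(4):

After execution: result = 12
12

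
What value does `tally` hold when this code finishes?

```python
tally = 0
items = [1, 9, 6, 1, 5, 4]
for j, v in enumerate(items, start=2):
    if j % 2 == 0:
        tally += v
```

Let's trace through this code step by step.

Initialize: tally = 0
Initialize: items = [1, 9, 6, 1, 5, 4]
Entering loop: for j, v in enumerate(items, start=2):

After execution: tally = 12
12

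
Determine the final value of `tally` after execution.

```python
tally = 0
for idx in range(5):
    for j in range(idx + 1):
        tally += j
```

Let's trace through this code step by step.

Initialize: tally = 0
Entering loop: for idx in range(5):

After execution: tally = 20
20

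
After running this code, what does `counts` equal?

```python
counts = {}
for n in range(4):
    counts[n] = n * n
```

Let's trace through this code step by step.

Initialize: counts = {}
Entering loop: for n in range(4):

After execution: counts = {0: 0, 1: 1, 2: 4, 3: 9}
{0: 0, 1: 1, 2: 4, 3: 9}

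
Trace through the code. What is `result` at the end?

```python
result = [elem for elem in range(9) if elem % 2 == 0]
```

Let's trace through this code step by step.

Initialize: result = [elem for elem in range(9) if elem % 2 == 0]

After execution: result = [0, 2, 4, 6, 8]
[0, 2, 4, 6, 8]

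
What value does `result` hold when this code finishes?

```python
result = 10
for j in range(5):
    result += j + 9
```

Let's trace through this code step by step.

Initialize: result = 10
Entering loop: for j in range(5):

After execution: result = 65
65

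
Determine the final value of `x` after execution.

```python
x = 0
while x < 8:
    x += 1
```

Let's trace through this code step by step.

Initialize: x = 0
Entering loop: while x < 8:

After execution: x = 8
8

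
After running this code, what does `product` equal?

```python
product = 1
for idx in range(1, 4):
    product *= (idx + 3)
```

Let's trace through this code step by step.

Initialize: product = 1
Entering loop: for idx in range(1, 4):

After execution: product = 120
120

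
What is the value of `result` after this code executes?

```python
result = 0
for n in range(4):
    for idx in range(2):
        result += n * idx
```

Let's trace through this code step by step.

Initialize: result = 0
Entering loop: for n in range(4):

After execution: result = 6
6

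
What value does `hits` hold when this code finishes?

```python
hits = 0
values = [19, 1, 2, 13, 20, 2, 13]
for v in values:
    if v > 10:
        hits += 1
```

Let's trace through this code step by step.

Initialize: hits = 0
Initialize: values = [19, 1, 2, 13, 20, 2, 13]
Entering loop: for v in values:

After execution: hits = 4
4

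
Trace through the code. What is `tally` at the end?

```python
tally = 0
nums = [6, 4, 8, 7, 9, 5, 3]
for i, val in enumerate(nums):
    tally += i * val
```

Let's trace through this code step by step.

Initialize: tally = 0
Initialize: nums = [6, 4, 8, 7, 9, 5, 3]
Entering loop: for i, val in enumerate(nums):

After execution: tally = 120
120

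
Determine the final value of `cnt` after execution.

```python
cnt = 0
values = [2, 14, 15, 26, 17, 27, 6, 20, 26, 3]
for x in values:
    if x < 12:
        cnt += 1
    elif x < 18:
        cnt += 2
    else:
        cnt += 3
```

Let's trace through this code step by step.

Initialize: cnt = 0
Initialize: values = [2, 14, 15, 26, 17, 27, 6, 20, 26, 3]
Entering loop: for x in values:

After execution: cnt = 21
21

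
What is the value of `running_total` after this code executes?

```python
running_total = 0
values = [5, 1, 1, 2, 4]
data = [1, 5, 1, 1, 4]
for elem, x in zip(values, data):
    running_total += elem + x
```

Let's trace through this code step by step.

Initialize: running_total = 0
Initialize: values = [5, 1, 1, 2, 4]
Initialize: data = [1, 5, 1, 1, 4]
Entering loop: for elem, x in zip(values, data):

After execution: running_total = 25
25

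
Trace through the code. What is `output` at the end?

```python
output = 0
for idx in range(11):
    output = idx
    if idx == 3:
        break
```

Let's trace through this code step by step.

Initialize: output = 0
Entering loop: for idx in range(11):

After execution: output = 3
3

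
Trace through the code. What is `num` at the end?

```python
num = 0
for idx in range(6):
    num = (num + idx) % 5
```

Let's trace through this code step by step.

Initialize: num = 0
Entering loop: for idx in range(6):

After execution: num = 0
0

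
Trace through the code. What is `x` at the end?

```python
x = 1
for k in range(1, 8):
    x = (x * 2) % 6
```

Let's trace through this code step by step.

Initialize: x = 1
Entering loop: for k in range(1, 8):

After execution: x = 2
2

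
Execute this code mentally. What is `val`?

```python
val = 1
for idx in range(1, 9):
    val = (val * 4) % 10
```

Let's trace through this code step by step.

Initialize: val = 1
Entering loop: for idx in range(1, 9):

After execution: val = 6
6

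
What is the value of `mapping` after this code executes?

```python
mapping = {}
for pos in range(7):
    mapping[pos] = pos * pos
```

Let's trace through this code step by step.

Initialize: mapping = {}
Entering loop: for pos in range(7):

After execution: mapping = {0: 0, 1: 1, 2: 4, 3: 9, 4: 16, 5: 25, 6: 36}
{0: 0, 1: 1, 2: 4, 3: 9, 4: 16, 5: 25, 6: 36}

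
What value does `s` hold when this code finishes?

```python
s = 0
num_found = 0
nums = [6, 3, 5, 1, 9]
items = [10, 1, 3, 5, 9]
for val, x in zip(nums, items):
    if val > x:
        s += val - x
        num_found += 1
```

Let's trace through this code step by step.

Initialize: s = 0
Initialize: num_found = 0
Initialize: nums = [6, 3, 5, 1, 9]
Initialize: items = [10, 1, 3, 5, 9]
Entering loop: for val, x in zip(nums, items):

After execution: s = 4
4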